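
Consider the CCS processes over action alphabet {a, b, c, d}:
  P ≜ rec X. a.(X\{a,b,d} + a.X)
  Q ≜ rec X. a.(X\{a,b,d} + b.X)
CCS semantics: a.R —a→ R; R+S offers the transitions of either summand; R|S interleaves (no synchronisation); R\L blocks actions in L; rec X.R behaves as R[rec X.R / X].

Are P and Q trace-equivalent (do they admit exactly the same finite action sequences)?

traces(P) ≠ traces(Q) — witness ⟨aa⟩

Reachable graph of P (2 states):
  u0 = rec X. a.(X\{a,b,d} + a.X) ⊢ -a-> u1
  u1 = (rec X. a.(X\{a,b,d} + a.X))\{a,b,d} + a.(rec X. a.(X\{a,b,d} + a.X)) ⊢ -a-> u0
Reachable graph of Q (2 states):
  v0 = rec X. a.(X\{a,b,d} + b.X) ⊢ -a-> v1
  v1 = (rec X. a.(X\{a,b,d} + b.X))\{a,b,d} + b.(rec X. a.(X\{a,b,d} + b.X)) ⊢ -b-> v0
Executing aa from P (initial set {u0}):
  [1] a ⇒ {u1}
  [2] a ⇒ {u0}
  P completes σ.
Executing aa from Q (initial set {v0}):
  [1] a ⇒ {v1}
  [2] a ⇒ ∅ (Q stuck)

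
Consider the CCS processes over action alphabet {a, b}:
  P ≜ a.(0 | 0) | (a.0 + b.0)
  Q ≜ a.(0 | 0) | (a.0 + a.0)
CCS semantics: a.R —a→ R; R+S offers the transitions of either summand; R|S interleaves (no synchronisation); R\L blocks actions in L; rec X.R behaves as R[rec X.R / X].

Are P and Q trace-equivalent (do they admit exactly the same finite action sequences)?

NO — witness ⟨b⟩

Reachable graph of P (4 states):
  u0 = a.(0 | 0) | (a.0 + b.0) ⊢ ··a··> u1, ··a··> u2, ··b··> u2
  u1 = 0 | 0 | (a.0 + b.0) ⊢ ··a··> u3, ··b··> u3
  u2 = a.(0 | 0) | 0 ⊢ ··a··> u3
  u3 = 0 | 0 | 0 ⊢ ·
Reachable graph of Q (4 states):
  v0 = a.(0 | 0) | (a.0 + a.0) ⊢ ··a··> v1, ··a··> v2
  v1 = 0 | 0 | (a.0 + a.0) ⊢ ··a··> v3
  v2 = a.(0 | 0) | 0 ⊢ ··a··> v3
  v3 = 0 | 0 | 0 ⊢ ·
Executing b from P (initial set {u0}):
  after b @ step 1: {u2}
  ✓ P
Executing b from Q (initial set {v0}):
  after b @ step 1: ∅ (Q stuck)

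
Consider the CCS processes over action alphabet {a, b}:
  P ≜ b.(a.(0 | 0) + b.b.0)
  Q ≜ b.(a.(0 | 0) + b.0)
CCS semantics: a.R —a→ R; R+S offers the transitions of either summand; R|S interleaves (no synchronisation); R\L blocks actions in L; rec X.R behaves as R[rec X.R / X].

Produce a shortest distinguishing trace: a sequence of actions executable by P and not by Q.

bbb

P's transition system — 5 states:
  u0 = b.(a.(0 | 0) + b.b.0) | —b→ u1
  u1 = a.(0 | 0) + b.b.0 | —a→ u2, —b→ u3
  u2 = 0 | 0 | (no moves)
  u3 = b.0 | —b→ u4
  u4 = 0 | (no moves)
Q's transition system — 4 states:
  v0 = b.(a.(0 | 0) + b.0) | —b→ v1
  v1 = a.(0 | 0) + b.0 | —a→ v2, —b→ v3
  v2 = 0 | 0 | (no moves)
  v3 = 0 | (no moves)
Executing bbb from P (initial set {u0}):
  step 1 (b): {u1}
  step 2 (b): {u3}
  step 3 (b): {u4}
  P completes σ.
Executing bbb from Q (initial set {v0}):
  step 1 (b): {v1}
  step 2 (b): {v3}
  step 3 (b): no successor for Q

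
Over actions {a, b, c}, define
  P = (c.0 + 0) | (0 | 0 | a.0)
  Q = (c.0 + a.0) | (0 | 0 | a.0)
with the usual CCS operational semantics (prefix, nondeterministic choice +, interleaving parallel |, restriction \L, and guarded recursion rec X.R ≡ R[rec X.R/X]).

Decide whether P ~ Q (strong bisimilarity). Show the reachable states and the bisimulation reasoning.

P ≁ Q

LTS(P): 4 reachable states
  p0 = (c.0 + 0) | (0 | 0 | a.0) ⊢ =a=> p1, =c=> p2
  p1 = (c.0 + 0) | (0 | 0 | 0) ⊢ =c=> p3
  p2 = 0 | (0 | 0 | a.0) ⊢ =a=> p3
  p3 = 0 | (0 | 0 | 0) ⊢ deadlocked
LTS(Q): 4 reachable states
  q0 = (c.0 + a.0) | (0 | 0 | a.0) ⊢ =a=> q1, =a=> q2, =c=> q2
  q1 = (c.0 + a.0) | (0 | 0 | 0) ⊢ =a=> q3, =c=> q3
  q2 = 0 | (0 | 0 | a.0) ⊢ =a=> q3
  q3 = 0 | (0 | 0 | 0) ⊢ deadlocked
Bisimilarity quotient blocks:
  B0 = {p0}
  B1 = {p2, q2}
  B2 = {p3, q3}
  B3 = {p1}
  B4 = {q0}
  B5 = {q1}
p0 ∈ B0, q0 ∈ B4 → different blocks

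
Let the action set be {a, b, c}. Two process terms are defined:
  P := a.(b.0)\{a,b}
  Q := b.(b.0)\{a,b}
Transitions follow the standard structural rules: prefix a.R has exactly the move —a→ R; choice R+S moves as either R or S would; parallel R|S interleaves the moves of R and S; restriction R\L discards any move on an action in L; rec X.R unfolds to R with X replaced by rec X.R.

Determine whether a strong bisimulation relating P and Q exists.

Reachable graph of P (2 states):
  p0 = a.(b.0)\{a,b} :: =a=> p1
  p1 = (b.0)\{a,b} :: ·
Reachable graph of Q (2 states):
  q0 = b.(b.0)\{a,b} :: =b=> q1
  q1 = (b.0)\{a,b} :: ·
Partition-refinement fixed point:
  B0 = {p0}
  B1 = {p1, q1}
  B2 = {q0}
p0 ∈ B0, q0 ∈ B2 → different blocks

not bisimilar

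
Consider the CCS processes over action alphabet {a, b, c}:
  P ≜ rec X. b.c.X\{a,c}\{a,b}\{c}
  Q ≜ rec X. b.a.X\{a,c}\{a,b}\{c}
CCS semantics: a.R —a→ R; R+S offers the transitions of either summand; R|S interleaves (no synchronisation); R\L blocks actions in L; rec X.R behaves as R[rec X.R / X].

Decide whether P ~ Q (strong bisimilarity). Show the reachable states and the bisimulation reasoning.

LTS(P): 3 reachable states
  p0 = rec X. b.c.X\{a,c}\{a,b}\{c} → =b=> p1
  p1 = c.(rec X. b.c.X\{a,c}\{a,b}\{c})\{a,c}\{a,b}\{c} → =c=> p2
  p2 = (rec X. b.c.X\{a,c}\{a,b}\{c})\{a,c}\{a,b}\{c} → ∅
LTS(Q): 3 reachable states
  q0 = rec X. b.a.X\{a,c}\{a,b}\{c} → =b=> q1
  q1 = a.(rec X. b.a.X\{a,c}\{a,b}\{c})\{a,c}\{a,b}\{c} → =a=> q2
  q2 = (rec X. b.a.X\{a,c}\{a,b}\{c})\{a,c}\{a,b}\{c} → ∅
Coarsest stable partition (strong bisimilarity classes):
  B0 = {p0}
  B1 = {p1}
  B2 = {p2, q2}
  B3 = {q0}
  B4 = {q1}
p0 ∈ B0, q0 ∈ B3 → different blocks

not bisimilar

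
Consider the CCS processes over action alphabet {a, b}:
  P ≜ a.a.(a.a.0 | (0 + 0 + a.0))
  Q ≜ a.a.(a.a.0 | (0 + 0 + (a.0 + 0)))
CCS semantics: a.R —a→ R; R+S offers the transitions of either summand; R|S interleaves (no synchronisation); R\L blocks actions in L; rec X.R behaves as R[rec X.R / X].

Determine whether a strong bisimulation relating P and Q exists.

P ~ Q

LTS(P): 8 reachable states
  p0 = a.a.(a.a.0 | (0 + 0 + a.0)) ⊢ —a→ p1
  p1 = a.(a.a.0 | (0 + 0 + a.0)) ⊢ —a→ p2
  p2 = a.a.0 | (0 + 0 + a.0) ⊢ —a→ p3, —a→ p4
  p3 = a.0 | (0 + 0 + a.0) ⊢ —a→ p5, —a→ p6
  p4 = a.a.0 | 0 ⊢ —a→ p6
  p5 = 0 | (0 + 0 + a.0) ⊢ —a→ p7
  p6 = a.0 | 0 ⊢ —a→ p7
  p7 = 0 | 0 ⊢ ∅
LTS(Q): 8 reachable states
  q0 = a.a.(a.a.0 | (0 + 0 + (a.0 + 0))) ⊢ —a→ q1
  q1 = a.(a.a.0 | (0 + 0 + (a.0 + 0))) ⊢ —a→ q2
  q2 = a.a.0 | (0 + 0 + (a.0 + 0)) ⊢ —a→ q3, —a→ q4
  q3 = a.0 | (0 + 0 + (a.0 + 0)) ⊢ —a→ q5, —a→ q6
  q4 = a.a.0 | 0 ⊢ —a→ q6
  q5 = 0 | (0 + 0 + (a.0 + 0)) ⊢ —a→ q7
  q6 = a.0 | 0 ⊢ —a→ q7
  q7 = 0 | 0 ⊢ ∅
Partition-refinement fixed point:
  B0 = {p0, q0}
  B1 = {p1, q1}
  B2 = {p2, q2}
  B3 = {p3, p4, q3, q4}
  B4 = {p5, p6, q5, q6}
  B5 = {p7, q7}
p0 ∈ B0, q0 ∈ B0 → same block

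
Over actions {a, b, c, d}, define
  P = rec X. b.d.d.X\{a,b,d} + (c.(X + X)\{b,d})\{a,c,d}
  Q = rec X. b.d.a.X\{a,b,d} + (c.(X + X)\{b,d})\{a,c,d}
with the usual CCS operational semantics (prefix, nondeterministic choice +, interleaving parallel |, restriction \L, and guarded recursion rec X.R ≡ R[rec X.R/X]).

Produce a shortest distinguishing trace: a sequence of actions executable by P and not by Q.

bdd

Reachable graph of P (4 states):
  u0 = rec X. b.d.d.X\{a,b,d} + (c.(X + X)\{b,d})\{a,c,d} → --b--▸ u1
  u1 = d.d.(rec X. b.d.d.X\{a,b,d} + (c.(X + X)\{b,d})\{a,c,d})\{a,b,d} → --d--▸ u2
  u2 = d.(rec X. b.d.d.X\{a,b,d} + (c.(X + X)\{b,d})\{a,c,d})\{a,b,d} → --d--▸ u3
  u3 = (rec X. b.d.d.X\{a,b,d} + (c.(X + X)\{b,d})\{a,c,d})\{a,b,d} → (no moves)
Reachable graph of Q (4 states):
  v0 = rec X. b.d.a.X\{a,b,d} + (c.(X + X)\{b,d})\{a,c,d} → --b--▸ v1
  v1 = d.a.(rec X. b.d.a.X\{a,b,d} + (c.(X + X)\{b,d})\{a,c,d})\{a,b,d} → --d--▸ v2
  v2 = a.(rec X. b.d.a.X\{a,b,d} + (c.(X + X)\{b,d})\{a,c,d})\{a,b,d} → --a--▸ v3
  v3 = (rec X. b.d.a.X\{a,b,d} + (c.(X + X)\{b,d})\{a,c,d})\{a,b,d} → (no moves)
Run σ = ⟨bdd⟩ on P: start {u0}
  step 1 (b): {u1}
  step 2 (d): {u2}
  step 3 (d): {u3}
  P completes σ.
Run σ = ⟨bdd⟩ on Q: start {v0}
  step 1 (b): {v1}
  step 2 (d): {v2}
  step 3 (d): no successor for Q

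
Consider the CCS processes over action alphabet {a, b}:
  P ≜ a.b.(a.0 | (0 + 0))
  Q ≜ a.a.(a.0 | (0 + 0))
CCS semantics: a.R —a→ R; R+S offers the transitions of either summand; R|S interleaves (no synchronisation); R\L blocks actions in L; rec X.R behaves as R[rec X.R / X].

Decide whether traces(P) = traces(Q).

NO — witness ⟨ab⟩

LTS(P): 4 reachable states
  u0 = a.b.(a.0 | (0 + 0)) has moves ··a··> u1
  u1 = b.(a.0 | (0 + 0)) has moves ··b··> u2
  u2 = a.0 | (0 + 0) has moves ··a··> u3
  u3 = 0 | (0 + 0) has moves deadlocked
LTS(Q): 4 reachable states
  v0 = a.a.(a.0 | (0 + 0)) has moves ··a··> v1
  v1 = a.(a.0 | (0 + 0)) has moves ··a··> v2
  v2 = a.0 | (0 + 0) has moves ··a··> v3
  v3 = 0 | (0 + 0) has moves deadlocked
Trace ⟨ab⟩ through P, begin at {u0}:
  step 1 (a): {u1}
  step 2 (b): {u2}
  — P admits the full trace.
Trace ⟨ab⟩ through Q, begin at {v0}:
  step 1 (a): {v1}
  step 2 (b): ∅  — Q cannot continue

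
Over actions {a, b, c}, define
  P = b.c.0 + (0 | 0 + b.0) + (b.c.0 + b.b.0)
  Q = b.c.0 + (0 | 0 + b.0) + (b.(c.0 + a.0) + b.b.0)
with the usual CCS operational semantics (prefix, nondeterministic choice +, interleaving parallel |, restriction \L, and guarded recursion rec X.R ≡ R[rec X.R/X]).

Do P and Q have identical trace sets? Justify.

NO — witness ⟨ba⟩

LTS(P): 4 reachable states
  m0 = b.c.0 + (0 | 0 + b.0) + (b.c.0 + b.b.0) | ··b··> m1, ··b··> m2, ··b··> m3
  m1 = 0 | (no moves)
  m2 = b.0 | ··b··> m1
  m3 = c.0 | ··c··> m1
LTS(Q): 5 reachable states
  n0 = b.c.0 + (0 | 0 + b.0) + (b.(c.0 + a.0) + b.b.0) | ··b··> n1, ··b··> n2, ··b··> n3, ··b··> n4
  n1 = 0 | (no moves)
  n2 = b.0 | ··b··> n1
  n3 = c.0 | ··c··> n1
  n4 = c.0 + a.0 | ··a··> n1, ··c··> n1
Run σ = ⟨ba⟩ on Q: start {n0}
  after b @ step 1: {n1, n2, n3, n4}
  after a @ step 2: {n1}
  Q completes σ.
Run σ = ⟨ba⟩ on P: start {m0}
  after b @ step 1: {m1, m2, m3}
  after a @ step 2: no successor for P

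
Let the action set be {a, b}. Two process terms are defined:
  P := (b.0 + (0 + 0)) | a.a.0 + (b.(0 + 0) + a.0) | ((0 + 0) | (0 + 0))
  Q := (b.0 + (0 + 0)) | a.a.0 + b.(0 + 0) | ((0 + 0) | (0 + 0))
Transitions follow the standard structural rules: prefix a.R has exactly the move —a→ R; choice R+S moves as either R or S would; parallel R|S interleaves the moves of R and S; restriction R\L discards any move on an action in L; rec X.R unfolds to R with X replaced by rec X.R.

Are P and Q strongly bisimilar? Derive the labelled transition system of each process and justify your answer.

P ≁ Q

P's transition system — 8 states:
  s0 = (b.0 + (0 + 0)) | a.a.0 + (b.(0 + 0) + a.0) | ((0 + 0) | (0 + 0)) ⊢ ··a··> s1, ··a··> s2, ··b··> s3, ··b··> s4
  s1 = (b.0 + (0 + 0)) | a.0 ⊢ ··a··> s5, ··b··> s6
  s2 = 0 | ((0 + 0) | (0 + 0)) ⊢ (no moves)
  s3 = (0 + 0) | ((0 + 0) | (0 + 0)) ⊢ (no moves)
  s4 = 0 | a.a.0 ⊢ ··a··> s6
  s5 = (b.0 + (0 + 0)) | 0 ⊢ ··b··> s7
  s6 = 0 | a.0 ⊢ ··a··> s7
  s7 = 0 | 0 ⊢ (no moves)
Q's transition system — 7 states:
  t0 = (b.0 + (0 + 0)) | a.a.0 + b.(0 + 0) | ((0 + 0) | (0 + 0)) ⊢ ··a··> t1, ··b··> t2, ··b··> t3
  t1 = (b.0 + (0 + 0)) | a.0 ⊢ ··a··> t4, ··b··> t5
  t2 = (0 + 0) | ((0 + 0) | (0 + 0)) ⊢ (no moves)
  t3 = 0 | a.a.0 ⊢ ··a··> t5
  t4 = (b.0 + (0 + 0)) | 0 ⊢ ··b··> t6
  t5 = 0 | a.0 ⊢ ··a··> t6
  t6 = 0 | 0 ⊢ (no moves)
Partition-refinement fixed point:
  B0 = {s0}
  B1 = {s2, s3, s7, t2, t6}
  B2 = {s4, t3}
  B3 = {s6, t5}
  B4 = {s1, t1}
  B5 = {s5, t4}
  B6 = {t0}
s0 ∈ B0, t0 ∈ B6 → different blocks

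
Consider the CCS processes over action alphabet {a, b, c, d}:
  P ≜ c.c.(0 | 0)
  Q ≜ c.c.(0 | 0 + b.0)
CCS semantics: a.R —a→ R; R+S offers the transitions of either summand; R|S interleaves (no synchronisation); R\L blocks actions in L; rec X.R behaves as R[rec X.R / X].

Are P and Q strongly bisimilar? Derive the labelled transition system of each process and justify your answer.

LTS(P): 3 reachable states
  m0 = c.c.(0 | 0) has moves —c→ m1
  m1 = c.(0 | 0) has moves —c→ m2
  m2 = 0 | 0 has moves ∅
LTS(Q): 4 reachable states
  n0 = c.c.(0 | 0 + b.0) has moves —c→ n1
  n1 = c.(0 | 0 + b.0) has moves —c→ n2
  n2 = 0 | 0 + b.0 has moves —b→ n3
  n3 = 0 has moves ∅
Bisimilarity quotient blocks:
  B0 = {m0}
  B1 = {m1}
  B2 = {m2, n3}
  B3 = {n0}
  B4 = {n1}
  B5 = {n2}
m0 ∈ B0, n0 ∈ B3 → different blocks

not bisimilar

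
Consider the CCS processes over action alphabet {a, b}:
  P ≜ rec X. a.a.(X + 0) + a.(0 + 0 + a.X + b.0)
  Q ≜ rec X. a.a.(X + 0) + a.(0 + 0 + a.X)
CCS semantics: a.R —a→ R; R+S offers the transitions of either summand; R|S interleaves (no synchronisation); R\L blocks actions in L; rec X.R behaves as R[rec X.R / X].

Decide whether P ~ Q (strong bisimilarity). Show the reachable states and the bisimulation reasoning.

P's transition system — 5 states:
  p0 = rec X. a.a.(X + 0) + a.(0 + 0 + a.X + b.0) :: =a=> p1, =a=> p2
  p1 = 0 + 0 + a.(rec X. a.a.(X + 0) + a.(0 + 0 + a.X + b.0)) + b.0 :: =a=> p0, =b=> p3
  p2 = a.((rec X. a.a.(X + 0) + a.(0 + 0 + a.X + b.0)) + 0) :: =a=> p4
  p3 = 0 :: ·
  p4 = (rec X. a.a.(X + 0) + a.(0 + 0 + a.X + b.0)) + 0 :: =a=> p1, =a=> p2
Q's transition system — 4 states:
  q0 = rec X. a.a.(X + 0) + a.(0 + 0 + a.X) :: =a=> q1, =a=> q2
  q1 = 0 + 0 + a.(rec X. a.a.(X + 0) + a.(0 + 0 + a.X)) :: =a=> q0
  q2 = a.((rec X. a.a.(X + 0) + a.(0 + 0 + a.X)) + 0) :: =a=> q3
  q3 = (rec X. a.a.(X + 0) + a.(0 + 0 + a.X)) + 0 :: =a=> q1, =a=> q2
Bisimilarity quotient blocks:
  B0 = {p0, p4}
  B1 = {p2}
  B2 = {p1}
  B3 = {p3}
  B4 = {q0, q1, q2, q3}
p0 ∈ B0, q0 ∈ B4 → different blocks

NO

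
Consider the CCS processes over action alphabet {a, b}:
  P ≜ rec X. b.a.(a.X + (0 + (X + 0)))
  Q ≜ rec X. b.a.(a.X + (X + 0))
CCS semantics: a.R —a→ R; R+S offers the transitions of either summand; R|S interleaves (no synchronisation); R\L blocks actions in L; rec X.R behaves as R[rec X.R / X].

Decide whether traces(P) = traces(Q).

LTS(P): 3 reachable states
  u0 = rec X. b.a.(a.X + (0 + (X + 0))) ⊢ —b→ u1
  u1 = a.(a.(rec X. b.a.(a.X + (0 + (X + 0)))) + (0 + ((rec X. b.a.(a.X + (0 + (X + 0)))) + 0))) ⊢ —a→ u2
  u2 = a.(rec X. b.a.(a.X + (0 + (X + 0)))) + (0 + ((rec X. b.a.(a.X + (0 + (X + 0)))) + 0)) ⊢ —a→ u0, —b→ u1
LTS(Q): 3 reachable states
  v0 = rec X. b.a.(a.X + (X + 0)) ⊢ —b→ v1
  v1 = a.(a.(rec X. b.a.(a.X + (X + 0))) + ((rec X. b.a.(a.X + (X + 0))) + 0)) ⊢ —a→ v2
  v2 = a.(rec X. b.a.(a.X + (X + 0))) + ((rec X. b.a.(a.X + (X + 0))) + 0) ⊢ —a→ v0, —b→ v1
Coarsest stable partition (strong bisimilarity classes):
  B0 = {u0, v0}
  B1 = {u1, v1}
  B2 = {u2, v2}
u0 ∈ B0, v0 ∈ B0 → same block
Bisimilar ⇒ trace-equivalent.

YES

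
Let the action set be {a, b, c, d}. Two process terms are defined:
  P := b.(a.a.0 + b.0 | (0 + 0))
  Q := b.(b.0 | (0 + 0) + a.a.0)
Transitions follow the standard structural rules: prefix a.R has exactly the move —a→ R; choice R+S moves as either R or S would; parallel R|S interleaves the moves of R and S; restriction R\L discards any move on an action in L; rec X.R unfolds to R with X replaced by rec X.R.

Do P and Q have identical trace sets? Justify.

traces(P) = traces(Q)

LTS(P): 5 reachable states
  m0 = b.(a.a.0 + b.0 | (0 + 0)) :: ··b··> m1
  m1 = a.a.0 + b.0 | (0 + 0) :: ··a··> m2, ··b··> m3
  m2 = a.0 :: ··a··> m4
  m3 = 0 | (0 + 0) :: stopped
  m4 = 0 :: stopped
LTS(Q): 5 reachable states
  n0 = b.(b.0 | (0 + 0) + a.a.0) :: ··b··> n1
  n1 = b.0 | (0 + 0) + a.a.0 :: ··a··> n2, ··b··> n3
  n2 = a.0 :: ··a··> n4
  n3 = 0 | (0 + 0) :: stopped
  n4 = 0 :: stopped
Partition-refinement fixed point:
  B0 = {m0, n0}
  B1 = {m1, n1}
  B2 = {m3, m4, n3, n4}
  B3 = {m2, n2}
m0 ∈ B0, n0 ∈ B0 → same block
Bisimilar ⇒ trace-equivalent.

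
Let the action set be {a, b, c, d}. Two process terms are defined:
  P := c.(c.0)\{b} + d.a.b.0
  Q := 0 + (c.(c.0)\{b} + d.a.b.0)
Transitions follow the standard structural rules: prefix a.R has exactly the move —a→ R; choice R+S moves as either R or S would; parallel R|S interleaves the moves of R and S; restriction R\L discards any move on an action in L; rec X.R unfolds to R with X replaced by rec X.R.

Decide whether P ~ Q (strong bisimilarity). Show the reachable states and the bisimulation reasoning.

Reachable graph of P (6 states):
  p0 = c.(c.0)\{b} + d.a.b.0 → --c--▸ p1, --d--▸ p2
  p1 = (c.0)\{b} → --c--▸ p3
  p2 = a.b.0 → --a--▸ p4
  p3 = 0\{b} → ∅
  p4 = b.0 → --b--▸ p5
  p5 = 0 → ∅
Reachable graph of Q (6 states):
  q0 = 0 + (c.(c.0)\{b} + d.a.b.0) → --c--▸ q1, --d--▸ q2
  q1 = (c.0)\{b} → --c--▸ q3
  q2 = a.b.0 → --a--▸ q4
  q3 = 0\{b} → ∅
  q4 = b.0 → --b--▸ q5
  q5 = 0 → ∅
Bisimilarity quotient blocks:
  B0 = {p0, q0}
  B1 = {p1, q1}
  B2 = {p3, p5, q3, q5}
  B3 = {p2, q2}
  B4 = {p4, q4}
p0 ∈ B0, q0 ∈ B0 → same block

P ~ Q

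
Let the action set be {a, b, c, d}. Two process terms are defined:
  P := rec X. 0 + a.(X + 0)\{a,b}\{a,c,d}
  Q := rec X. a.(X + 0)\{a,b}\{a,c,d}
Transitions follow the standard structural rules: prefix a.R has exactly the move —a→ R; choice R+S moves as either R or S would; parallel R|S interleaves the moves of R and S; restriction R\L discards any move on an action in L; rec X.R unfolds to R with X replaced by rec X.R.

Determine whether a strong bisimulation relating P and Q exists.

bisimilar

LTS(P): 2 reachable states
  m0 = rec X. 0 + a.(X + 0)\{a,b}\{a,c,d} | —a→ m1
  m1 = ((rec X. 0 + a.(X + 0)\{a,b}\{a,c,d}) + 0)\{a,b}\{a,c,d} | (no moves)
LTS(Q): 2 reachable states
  n0 = rec X. a.(X + 0)\{a,b}\{a,c,d} | —a→ n1
  n1 = ((rec X. a.(X + 0)\{a,b}\{a,c,d}) + 0)\{a,b}\{a,c,d} | (no moves)
Coarsest stable partition (strong bisimilarity classes):
  B0 = {m0, n0}
  B1 = {m1, n1}
m0 ∈ B0, n0 ∈ B0 → same block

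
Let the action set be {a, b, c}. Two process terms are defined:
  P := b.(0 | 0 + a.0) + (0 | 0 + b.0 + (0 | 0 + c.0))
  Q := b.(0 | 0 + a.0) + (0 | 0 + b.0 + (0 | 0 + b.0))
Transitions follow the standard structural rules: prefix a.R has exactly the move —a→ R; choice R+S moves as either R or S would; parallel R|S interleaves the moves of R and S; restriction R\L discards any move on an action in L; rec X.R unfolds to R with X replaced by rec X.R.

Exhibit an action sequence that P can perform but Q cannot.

c

P's transition system — 3 states:
  p0 = b.(0 | 0 + a.0) + (0 | 0 + b.0 + (0 | 0 + c.0)) | ··b··> p1, ··b··> p2, ··c··> p1
  p1 = 0 | stopped
  p2 = 0 | 0 + a.0 | ··a··> p1
Q's transition system — 3 states:
  q0 = b.(0 | 0 + a.0) + (0 | 0 + b.0 + (0 | 0 + b.0)) | ··b··> q1, ··b··> q2
  q1 = 0 | stopped
  q2 = 0 | 0 + a.0 | ··a··> q1
Trace ⟨c⟩ through P, begin at {p0}:
  after c @ step 1: {p1}
  ✓ P
Trace ⟨c⟩ through Q, begin at {q0}:
  after c @ step 1: ∅ (Q stuck)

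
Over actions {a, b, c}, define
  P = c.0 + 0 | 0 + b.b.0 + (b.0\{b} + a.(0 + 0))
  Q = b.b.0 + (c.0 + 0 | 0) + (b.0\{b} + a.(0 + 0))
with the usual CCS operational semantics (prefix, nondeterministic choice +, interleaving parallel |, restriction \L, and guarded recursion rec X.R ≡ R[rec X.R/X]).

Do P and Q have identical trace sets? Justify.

P's transition system — 5 states:
  p0 = c.0 + 0 | 0 + b.b.0 + (b.0\{b} + a.(0 + 0)) ⊢ --a--▸ p1, --b--▸ p2, --b--▸ p3, --c--▸ p4
  p1 = 0 + 0 ⊢ ·
  p2 = 0\{b} ⊢ ·
  p3 = b.0 ⊢ --b--▸ p4
  p4 = 0 ⊢ ·
Q's transition system — 5 states:
  q0 = b.b.0 + (c.0 + 0 | 0) + (b.0\{b} + a.(0 + 0)) ⊢ --a--▸ q1, --b--▸ q2, --b--▸ q3, --c--▸ q4
  q1 = 0 + 0 ⊢ ·
  q2 = 0\{b} ⊢ ·
  q3 = b.0 ⊢ --b--▸ q4
  q4 = 0 ⊢ ·
Bisimilarity quotient blocks:
  B0 = {p0, q0}
  B1 = {p1, p2, p4, q1, q2, q4}
  B2 = {p3, q3}
p0 ∈ B0, q0 ∈ B0 → same block
Bisimilar ⇒ trace-equivalent.

YES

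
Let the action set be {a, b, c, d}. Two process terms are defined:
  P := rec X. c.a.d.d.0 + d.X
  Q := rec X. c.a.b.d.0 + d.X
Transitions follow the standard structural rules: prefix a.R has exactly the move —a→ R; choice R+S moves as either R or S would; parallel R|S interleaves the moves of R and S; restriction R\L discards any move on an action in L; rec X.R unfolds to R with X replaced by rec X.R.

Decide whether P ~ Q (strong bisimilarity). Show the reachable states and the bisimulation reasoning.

Reachable graph of P (5 states):
  m0 = rec X. c.a.d.d.0 + d.X has moves —c→ m1, —d→ m0
  m1 = a.d.d.0 has moves —a→ m2
  m2 = d.d.0 has moves —d→ m3
  m3 = d.0 has moves —d→ m4
  m4 = 0 has moves deadlocked
Reachable graph of Q (5 states):
  n0 = rec X. c.a.b.d.0 + d.X has moves —c→ n1, —d→ n0
  n1 = a.b.d.0 has moves —a→ n2
  n2 = b.d.0 has moves —b→ n3
  n3 = d.0 has moves —d→ n4
  n4 = 0 has moves deadlocked
Partition-refinement fixed point:
  B0 = {m0}
  B1 = {m1}
  B2 = {m2}
  B3 = {m3, n3}
  B4 = {m4, n4}
  B5 = {n0}
  B6 = {n1}
  B7 = {n2}
m0 ∈ B0, n0 ∈ B5 → different blocks

NO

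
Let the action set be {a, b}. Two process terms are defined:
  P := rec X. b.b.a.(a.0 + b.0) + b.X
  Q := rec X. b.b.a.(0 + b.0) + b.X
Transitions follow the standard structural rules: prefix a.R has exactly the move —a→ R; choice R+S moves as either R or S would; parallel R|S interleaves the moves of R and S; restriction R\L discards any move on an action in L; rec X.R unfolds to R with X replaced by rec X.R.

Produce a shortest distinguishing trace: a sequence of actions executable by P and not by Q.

bbaa

P's transition system — 5 states:
  u0 = rec X. b.b.a.(a.0 + b.0) + b.X has moves --b--▸ u0, --b--▸ u1
  u1 = b.a.(a.0 + b.0) has moves --b--▸ u2
  u2 = a.(a.0 + b.0) has moves --a--▸ u3
  u3 = a.0 + b.0 has moves --a--▸ u4, --b--▸ u4
  u4 = 0 has moves ·
Q's transition system — 5 states:
  v0 = rec X. b.b.a.(0 + b.0) + b.X has moves --b--▸ v0, --b--▸ v1
  v1 = b.a.(0 + b.0) has moves --b--▸ v2
  v2 = a.(0 + b.0) has moves --a--▸ v3
  v3 = 0 + b.0 has moves --b--▸ v4
  v4 = 0 has moves ·
Trace ⟨bbaa⟩ through P, begin at {u0}:
  after b @ step 1: {u0, u1}
  after b @ step 2: {u0, u1, u2}
  after a @ step 3: {u3}
  after a @ step 4: {u4}
  — P admits the full trace.
Trace ⟨bbaa⟩ through Q, begin at {v0}:
  after b @ step 1: {v0, v1}
  after b @ step 2: {v0, v1, v2}
  after a @ step 3: {v3}
  after a @ step 4: ∅ (Q stuck)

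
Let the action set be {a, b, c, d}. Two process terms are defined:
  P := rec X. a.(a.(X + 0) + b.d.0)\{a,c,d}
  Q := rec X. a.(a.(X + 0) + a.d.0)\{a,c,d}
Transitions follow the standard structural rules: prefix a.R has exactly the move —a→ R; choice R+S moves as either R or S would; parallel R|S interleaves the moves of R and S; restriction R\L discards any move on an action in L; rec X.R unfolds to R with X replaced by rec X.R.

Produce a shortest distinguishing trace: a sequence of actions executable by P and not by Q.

ab

LTS(P): 3 reachable states
  m0 = rec X. a.(a.(X + 0) + b.d.0)\{a,c,d} :: ··a··> m1
  m1 = (a.((rec X. a.(a.(X + 0) + b.d.0)\{a,c,d}) + 0) + b.d.0)\{a,c,d} :: ··b··> m2
  m2 = (d.0)\{a,c,d} :: stopped
LTS(Q): 2 reachable states
  n0 = rec X. a.(a.(X + 0) + a.d.0)\{a,c,d} :: ··a··> n1
  n1 = (a.((rec X. a.(a.(X + 0) + a.d.0)\{a,c,d}) + 0) + a.d.0)\{a,c,d} :: stopped
Executing ab from P (initial set {m0}):
  [1] a ⇒ {m1}
  [2] b ⇒ {m2}
  — P admits the full trace.
Executing ab from Q (initial set {n0}):
  [1] a ⇒ {n1}
  [2] b ⇒ no successor for Q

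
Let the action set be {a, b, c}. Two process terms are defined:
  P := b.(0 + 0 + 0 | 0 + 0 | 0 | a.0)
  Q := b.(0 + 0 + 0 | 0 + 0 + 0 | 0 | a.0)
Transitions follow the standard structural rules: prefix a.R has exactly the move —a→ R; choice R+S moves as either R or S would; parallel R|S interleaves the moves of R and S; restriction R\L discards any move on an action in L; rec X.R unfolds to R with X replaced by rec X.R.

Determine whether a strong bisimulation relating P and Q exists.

bisimilar

P's transition system — 3 states:
  p0 = b.(0 + 0 + 0 | 0 + 0 | 0 | a.0) | =b=> p1
  p1 = 0 + 0 + 0 | 0 + 0 | 0 | a.0 | =a=> p2
  p2 = 0 | 0 | 0 | (no moves)
Q's transition system — 3 states:
  q0 = b.(0 + 0 + 0 | 0 + 0 + 0 | 0 | a.0) | =b=> q1
  q1 = 0 + 0 + 0 | 0 + 0 + 0 | 0 | a.0 | =a=> q2
  q2 = 0 | 0 | 0 | (no moves)
Partition-refinement fixed point:
  B0 = {p0, q0}
  B1 = {p1, q1}
  B2 = {p2, q2}
p0 ∈ B0, q0 ∈ B0 → same block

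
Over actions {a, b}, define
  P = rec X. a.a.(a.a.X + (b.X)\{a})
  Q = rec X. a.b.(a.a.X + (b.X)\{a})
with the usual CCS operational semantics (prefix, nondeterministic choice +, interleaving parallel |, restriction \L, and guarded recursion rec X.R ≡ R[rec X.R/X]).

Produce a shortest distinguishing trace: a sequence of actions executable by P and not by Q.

P's transition system — 5 states:
  s0 = rec X. a.a.(a.a.X + (b.X)\{a}) → =a=> s1
  s1 = a.(a.a.(rec X. a.a.(a.a.X + (b.X)\{a})) + (b.(rec X. a.a.(a.a.X + (b.X)\{a})))\{a}) → =a=> s2
  s2 = a.a.(rec X. a.a.(a.a.X + (b.X)\{a})) + (b.(rec X. a.a.(a.a.X + (b.X)\{a})))\{a} → =a=> s3, =b=> s4
  s3 = a.(rec X. a.a.(a.a.X + (b.X)\{a})) → =a=> s0
  s4 = (rec X. a.a.(a.a.X + (b.X)\{a}))\{a} → (no moves)
Q's transition system — 5 states:
  t0 = rec X. a.b.(a.a.X + (b.X)\{a}) → =a=> t1
  t1 = b.(a.a.(rec X. a.b.(a.a.X + (b.X)\{a})) + (b.(rec X. a.b.(a.a.X + (b.X)\{a})))\{a}) → =b=> t2
  t2 = a.a.(rec X. a.b.(a.a.X + (b.X)\{a})) + (b.(rec X. a.b.(a.a.X + (b.X)\{a})))\{a} → =a=> t3, =b=> t4
  t3 = a.(rec X. a.b.(a.a.X + (b.X)\{a})) → =a=> t0
  t4 = (rec X. a.b.(a.a.X + (b.X)\{a}))\{a} → (no moves)
Run σ = ⟨aa⟩ on P: start {s0}
  [1] a ⇒ {s1}
  [2] a ⇒ {s2}
  P completes σ.
Run σ = ⟨aa⟩ on Q: start {t0}
  [1] a ⇒ {t1}
  [2] a ⇒ ∅  — Q cannot continue

aa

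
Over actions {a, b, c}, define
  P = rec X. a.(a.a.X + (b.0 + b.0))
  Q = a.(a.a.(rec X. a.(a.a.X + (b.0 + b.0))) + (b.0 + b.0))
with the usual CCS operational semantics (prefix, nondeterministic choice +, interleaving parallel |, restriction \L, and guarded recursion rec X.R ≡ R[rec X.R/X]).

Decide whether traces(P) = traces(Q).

trace-equivalent

Reachable graph of P (4 states):
  s0 = rec X. a.(a.a.X + (b.0 + b.0)) :: --a--▸ s1
  s1 = a.a.(rec X. a.(a.a.X + (b.0 + b.0))) + (b.0 + b.0) :: --a--▸ s2, --b--▸ s3
  s2 = a.(rec X. a.(a.a.X + (b.0 + b.0))) :: --a--▸ s0
  s3 = 0 :: ·
Reachable graph of Q (5 states):
  t0 = a.(a.a.(rec X. a.(a.a.X + (b.0 + b.0))) + (b.0 + b.0)) :: --a--▸ t1
  t1 = a.a.(rec X. a.(a.a.X + (b.0 + b.0))) + (b.0 + b.0) :: --a--▸ t2, --b--▸ t3
  t2 = a.(rec X. a.(a.a.X + (b.0 + b.0))) :: --a--▸ t4
  t3 = 0 :: ·
  t4 = rec X. a.(a.a.X + (b.0 + b.0)) :: --a--▸ t1
Bisimilarity quotient blocks:
  B0 = {s0, t0, t4}
  B1 = {s1, t1}
  B2 = {s2, t2}
  B3 = {s3, t3}
s0 ∈ B0, t0 ∈ B0 → same block
Bisimilar ⇒ trace-equivalent.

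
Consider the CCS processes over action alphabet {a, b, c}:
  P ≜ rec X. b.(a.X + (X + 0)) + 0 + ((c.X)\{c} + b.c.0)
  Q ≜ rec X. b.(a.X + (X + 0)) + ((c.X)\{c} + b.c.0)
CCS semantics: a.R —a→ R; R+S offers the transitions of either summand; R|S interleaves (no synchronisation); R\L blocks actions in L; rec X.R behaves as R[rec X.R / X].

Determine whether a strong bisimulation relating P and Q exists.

LTS(P): 4 reachable states
  u0 = rec X. b.(a.X + (X + 0)) + 0 + ((c.X)\{c} + b.c.0) → -b-> u1, -b-> u2
  u1 = a.(rec X. b.(a.X + (X + 0)) + 0 + ((c.X)\{c} + b.c.0)) + ((rec X. b.(a.X + (X + 0)) + 0 + ((c.X)\{c} + b.c.0)) + 0) → -a-> u0, -b-> u1, -b-> u2
  u2 = c.0 → -c-> u3
  u3 = 0 → ·
LTS(Q): 4 reachable states
  v0 = rec X. b.(a.X + (X + 0)) + ((c.X)\{c} + b.c.0) → -b-> v1, -b-> v2
  v1 = a.(rec X. b.(a.X + (X + 0)) + ((c.X)\{c} + b.c.0)) + ((rec X. b.(a.X + (X + 0)) + ((c.X)\{c} + b.c.0)) + 0) → -a-> v0, -b-> v1, -b-> v2
  v2 = c.0 → -c-> v3
  v3 = 0 → ·
Partition-refinement fixed point:
  B0 = {u0, v0}
  B1 = {u2, v2}
  B2 = {u3, v3}
  B3 = {u1, v1}
u0 ∈ B0, v0 ∈ B0 → same block

bisimilar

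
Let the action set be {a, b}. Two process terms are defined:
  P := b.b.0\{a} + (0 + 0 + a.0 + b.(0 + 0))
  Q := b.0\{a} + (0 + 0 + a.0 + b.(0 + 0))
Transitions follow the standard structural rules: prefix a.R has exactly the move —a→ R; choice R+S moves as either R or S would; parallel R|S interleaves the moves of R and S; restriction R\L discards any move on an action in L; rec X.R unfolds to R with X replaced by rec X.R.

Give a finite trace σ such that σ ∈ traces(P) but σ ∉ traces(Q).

bb

P's transition system — 5 states:
  p0 = b.b.0\{a} + (0 + 0 + a.0 + b.(0 + 0)) :: —a→ p1, —b→ p2, —b→ p3
  p1 = 0 :: (no moves)
  p2 = 0 + 0 :: (no moves)
  p3 = b.0\{a} :: —b→ p4
  p4 = 0\{a} :: (no moves)
Q's transition system — 4 states:
  q0 = b.0\{a} + (0 + 0 + a.0 + b.(0 + 0)) :: —a→ q1, —b→ q2, —b→ q3
  q1 = 0 :: (no moves)
  q2 = 0 + 0 :: (no moves)
  q3 = 0\{a} :: (no moves)
Run σ = ⟨bb⟩ on P: start {p0}
  after b @ step 1: {p2, p3}
  after b @ step 2: {p4}
  ✓ P
Run σ = ⟨bb⟩ on Q: start {q0}
  after b @ step 1: {q2, q3}
  after b @ step 2: ∅ (Q stuck)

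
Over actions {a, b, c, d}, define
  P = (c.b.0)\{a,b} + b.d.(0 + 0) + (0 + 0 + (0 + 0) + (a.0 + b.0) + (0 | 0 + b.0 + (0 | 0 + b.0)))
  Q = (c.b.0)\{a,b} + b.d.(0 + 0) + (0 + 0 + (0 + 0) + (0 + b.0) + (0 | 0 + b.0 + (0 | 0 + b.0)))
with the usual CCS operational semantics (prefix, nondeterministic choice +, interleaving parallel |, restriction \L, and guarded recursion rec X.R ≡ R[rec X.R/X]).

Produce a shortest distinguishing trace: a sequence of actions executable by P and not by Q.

LTS(P): 5 reachable states
  u0 = (c.b.0)\{a,b} + b.d.(0 + 0) + (0 + 0 + (0 + 0) + (a.0 + b.0) + (0 | 0 + b.0 + (0 | 0 + b.0))) :: --a--▸ u1, --b--▸ u1, --b--▸ u2, --c--▸ u3
  u1 = 0 :: ·
  u2 = d.(0 + 0) :: --d--▸ u4
  u3 = (b.0)\{a,b} :: ·
  u4 = 0 + 0 :: ·
LTS(Q): 5 reachable states
  v0 = (c.b.0)\{a,b} + b.d.(0 + 0) + (0 + 0 + (0 + 0) + (0 + b.0) + (0 | 0 + b.0 + (0 | 0 + b.0))) :: --b--▸ v1, --b--▸ v2, --c--▸ v3
  v1 = 0 :: ·
  v2 = d.(0 + 0) :: --d--▸ v4
  v3 = (b.0)\{a,b} :: ·
  v4 = 0 + 0 :: ·
Executing a from P (initial set {u0}):
  [1] a ⇒ {u1}
  ✓ P
Executing a from Q (initial set {v0}):
  [1] a ⇒ ∅  — Q cannot continue

a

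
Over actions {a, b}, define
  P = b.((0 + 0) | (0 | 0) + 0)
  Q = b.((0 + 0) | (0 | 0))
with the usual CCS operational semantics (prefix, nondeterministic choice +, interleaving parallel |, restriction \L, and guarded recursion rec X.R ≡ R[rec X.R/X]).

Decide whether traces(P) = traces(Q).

trace-equivalent

P's transition system — 2 states:
  p0 = b.((0 + 0) | (0 | 0) + 0) :: —b→ p1
  p1 = (0 + 0) | (0 | 0) + 0 :: ∅
Q's transition system — 2 states:
  q0 = b.((0 + 0) | (0 | 0)) :: —b→ q1
  q1 = (0 + 0) | (0 | 0) :: ∅
Coarsest stable partition (strong bisimilarity classes):
  B0 = {p0, q0}
  B1 = {p1, q1}
p0 ∈ B0, q0 ∈ B0 → same block
Bisimilar ⇒ trace-equivalent.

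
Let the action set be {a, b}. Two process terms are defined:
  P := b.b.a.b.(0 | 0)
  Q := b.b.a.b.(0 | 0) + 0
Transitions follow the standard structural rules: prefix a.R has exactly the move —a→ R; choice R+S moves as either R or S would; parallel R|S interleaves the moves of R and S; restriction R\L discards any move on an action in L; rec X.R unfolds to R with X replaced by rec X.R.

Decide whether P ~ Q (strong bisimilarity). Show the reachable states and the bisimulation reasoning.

bisimilar

LTS(P): 5 reachable states
  u0 = b.b.a.b.(0 | 0) → —b→ u1
  u1 = b.a.b.(0 | 0) → —b→ u2
  u2 = a.b.(0 | 0) → —a→ u3
  u3 = b.(0 | 0) → —b→ u4
  u4 = 0 | 0 → ∅
LTS(Q): 5 reachable states
  v0 = b.b.a.b.(0 | 0) + 0 → —b→ v1
  v1 = b.a.b.(0 | 0) → —b→ v2
  v2 = a.b.(0 | 0) → —a→ v3
  v3 = b.(0 | 0) → —b→ v4
  v4 = 0 | 0 → ∅
Partition-refinement fixed point:
  B0 = {u0, v0}
  B1 = {u1, v1}
  B2 = {u2, v2}
  B3 = {u3, v3}
  B4 = {u4, v4}
u0 ∈ B0, v0 ∈ B0 → same block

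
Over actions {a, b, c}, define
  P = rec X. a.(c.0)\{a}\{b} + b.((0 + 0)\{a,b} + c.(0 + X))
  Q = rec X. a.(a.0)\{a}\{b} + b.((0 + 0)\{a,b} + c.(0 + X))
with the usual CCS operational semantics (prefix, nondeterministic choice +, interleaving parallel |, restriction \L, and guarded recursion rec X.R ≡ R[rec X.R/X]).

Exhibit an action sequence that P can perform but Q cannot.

ac

LTS(P): 5 reachable states
  p0 = rec X. a.(c.0)\{a}\{b} + b.((0 + 0)\{a,b} + c.(0 + X)) ⊢ --a--▸ p1, --b--▸ p2
  p1 = (c.0)\{a}\{b} ⊢ --c--▸ p3
  p2 = (0 + 0)\{a,b} + c.(0 + (rec X. a.(c.0)\{a}\{b} + b.((0 + 0)\{a,b} + c.(0 + X)))) ⊢ --c--▸ p4
  p3 = 0\{a}\{b} ⊢ stopped
  p4 = 0 + (rec X. a.(c.0)\{a}\{b} + b.((0 + 0)\{a,b} + c.(0 + X))) ⊢ --a--▸ p1, --b--▸ p2
LTS(Q): 4 reachable states
  q0 = rec X. a.(a.0)\{a}\{b} + b.((0 + 0)\{a,b} + c.(0 + X)) ⊢ --a--▸ q1, --b--▸ q2
  q1 = (a.0)\{a}\{b} ⊢ stopped
  q2 = (0 + 0)\{a,b} + c.(0 + (rec X. a.(a.0)\{a}\{b} + b.((0 + 0)\{a,b} + c.(0 + X)))) ⊢ --c--▸ q3
  q3 = 0 + (rec X. a.(a.0)\{a}\{b} + b.((0 + 0)\{a,b} + c.(0 + X))) ⊢ --a--▸ q1, --b--▸ q2
Run σ = ⟨ac⟩ on P: start {p0}
  [1] a ⇒ {p1}
  [2] c ⇒ {p3}
  — P admits the full trace.
Run σ = ⟨ac⟩ on Q: start {q0}
  [1] a ⇒ {q1}
  [2] c ⇒ ∅ (Q stuck)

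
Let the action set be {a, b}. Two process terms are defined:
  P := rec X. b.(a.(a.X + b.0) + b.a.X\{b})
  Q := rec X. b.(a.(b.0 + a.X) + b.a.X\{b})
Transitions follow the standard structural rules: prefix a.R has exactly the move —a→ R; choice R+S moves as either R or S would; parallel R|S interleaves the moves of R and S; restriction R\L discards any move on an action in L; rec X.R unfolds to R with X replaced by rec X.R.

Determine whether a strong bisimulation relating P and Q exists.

YES

LTS(P): 6 reachable states
  u0 = rec X. b.(a.(a.X + b.0) + b.a.X\{b}) → =b=> u1
  u1 = a.(a.(rec X. b.(a.(a.X + b.0) + b.a.X\{b})) + b.0) + b.a.(rec X. b.(a.(a.X + b.0) + b.a.X\{b}))\{b} → =a=> u2, =b=> u3
  u2 = a.(rec X. b.(a.(a.X + b.0) + b.a.X\{b})) + b.0 → =a=> u0, =b=> u4
  u3 = a.(rec X. b.(a.(a.X + b.0) + b.a.X\{b}))\{b} → =a=> u5
  u4 = 0 → ∅
  u5 = (rec X. b.(a.(a.X + b.0) + b.a.X\{b}))\{b} → ∅
LTS(Q): 6 reachable states
  v0 = rec X. b.(a.(b.0 + a.X) + b.a.X\{b}) → =b=> v1
  v1 = a.(b.0 + a.(rec X. b.(a.(b.0 + a.X) + b.a.X\{b}))) + b.a.(rec X. b.(a.(b.0 + a.X) + b.a.X\{b}))\{b} → =a=> v2, =b=> v3
  v2 = b.0 + a.(rec X. b.(a.(b.0 + a.X) + b.a.X\{b})) → =a=> v0, =b=> v4
  v3 = a.(rec X. b.(a.(b.0 + a.X) + b.a.X\{b}))\{b} → =a=> v5
  v4 = 0 → ∅
  v5 = (rec X. b.(a.(b.0 + a.X) + b.a.X\{b}))\{b} → ∅
Bisimilarity quotient blocks:
  B0 = {u0, v0}
  B1 = {u1, v1}
  B2 = {u2, v2}
  B3 = {u4, u5, v4, v5}
  B4 = {u3, v3}
u0 ∈ B0, v0 ∈ B0 → same block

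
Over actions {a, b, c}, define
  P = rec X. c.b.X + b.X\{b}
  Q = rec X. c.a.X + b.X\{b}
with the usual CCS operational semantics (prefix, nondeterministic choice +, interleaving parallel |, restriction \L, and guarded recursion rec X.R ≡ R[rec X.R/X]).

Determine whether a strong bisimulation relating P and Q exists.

Reachable graph of P (4 states):
  u0 = rec X. c.b.X + b.X\{b} → -b-> u1, -c-> u2
  u1 = (rec X. c.b.X + b.X\{b})\{b} → -c-> u3
  u2 = b.(rec X. c.b.X + b.X\{b}) → -b-> u0
  u3 = (b.(rec X. c.b.X + b.X\{b}))\{b} → (no moves)
Reachable graph of Q (4 states):
  v0 = rec X. c.a.X + b.X\{b} → -b-> v1, -c-> v2
  v1 = (rec X. c.a.X + b.X\{b})\{b} → -c-> v3
  v2 = a.(rec X. c.a.X + b.X\{b}) → -a-> v0
  v3 = (a.(rec X. c.a.X + b.X\{b}))\{b} → -a-> v1
Bisimilarity quotient blocks:
  B0 = {u0}
  B1 = {u2}
  B2 = {u1}
  B3 = {u3}
  B4 = {v0}
  B5 = {v2}
  B6 = {v1}
  B7 = {v3}
u0 ∈ B0, v0 ∈ B4 → different blocks

P ≁ Q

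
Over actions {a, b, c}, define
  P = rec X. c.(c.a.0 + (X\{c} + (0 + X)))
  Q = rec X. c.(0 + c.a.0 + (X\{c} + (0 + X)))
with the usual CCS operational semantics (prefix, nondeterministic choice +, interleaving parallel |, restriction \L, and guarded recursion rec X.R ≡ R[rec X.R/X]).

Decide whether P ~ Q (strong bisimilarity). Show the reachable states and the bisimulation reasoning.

Reachable graph of P (4 states):
  u0 = rec X. c.(c.a.0 + (X\{c} + (0 + X))) ⊢ --c--▸ u1
  u1 = c.a.0 + ((rec X. c.(c.a.0 + (X\{c} + (0 + X))))\{c} + (0 + (rec X. c.(c.a.0 + (X\{c} + (0 + X)))))) ⊢ --c--▸ u1, --c--▸ u2
  u2 = a.0 ⊢ --a--▸ u3
  u3 = 0 ⊢ (no moves)
Reachable graph of Q (4 states):
  v0 = rec X. c.(0 + c.a.0 + (X\{c} + (0 + X))) ⊢ --c--▸ v1
  v1 = 0 + c.a.0 + ((rec X. c.(0 + c.a.0 + (X\{c} + (0 + X))))\{c} + (0 + (rec X. c.(0 + c.a.0 + (X\{c} + (0 + X)))))) ⊢ --c--▸ v1, --c--▸ v2
  v2 = a.0 ⊢ --a--▸ v3
  v3 = 0 ⊢ (no moves)
Partition-refinement fixed point:
  B0 = {u0, v0}
  B1 = {u1, v1}
  B2 = {u2, v2}
  B3 = {u3, v3}
u0 ∈ B0, v0 ∈ B0 → same block

P ~ Q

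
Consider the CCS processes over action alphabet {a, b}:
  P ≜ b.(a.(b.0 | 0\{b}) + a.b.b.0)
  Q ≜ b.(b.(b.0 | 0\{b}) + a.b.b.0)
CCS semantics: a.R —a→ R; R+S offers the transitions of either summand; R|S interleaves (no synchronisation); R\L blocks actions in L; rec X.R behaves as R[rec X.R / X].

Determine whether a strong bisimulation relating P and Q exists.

not bisimilar

Reachable graph of P (7 states):
  u0 = b.(a.(b.0 | 0\{b}) + a.b.b.0) :: ··b··> u1
  u1 = a.(b.0 | 0\{b}) + a.b.b.0 :: ··a··> u2, ··a··> u3
  u2 = b.0 | 0\{b} :: ··b··> u4
  u3 = b.b.0 :: ··b··> u5
  u4 = 0 | 0\{b} :: deadlocked
  u5 = b.0 :: ··b··> u6
  u6 = 0 :: deadlocked
Reachable graph of Q (7 states):
  v0 = b.(b.(b.0 | 0\{b}) + a.b.b.0) :: ··b··> v1
  v1 = b.(b.0 | 0\{b}) + a.b.b.0 :: ··a··> v2, ··b··> v3
  v2 = b.b.0 :: ··b··> v4
  v3 = b.0 | 0\{b} :: ··b··> v5
  v4 = b.0 :: ··b··> v6
  v5 = 0 | 0\{b} :: deadlocked
  v6 = 0 :: deadlocked
Coarsest stable partition (strong bisimilarity classes):
  B0 = {u0}
  B1 = {u1}
  B2 = {u3, v2}
  B3 = {u2, u5, v3, v4}
  B4 = {u4, u6, v5, v6}
  B5 = {v0}
  B6 = {v1}
u0 ∈ B0, v0 ∈ B5 → different blocks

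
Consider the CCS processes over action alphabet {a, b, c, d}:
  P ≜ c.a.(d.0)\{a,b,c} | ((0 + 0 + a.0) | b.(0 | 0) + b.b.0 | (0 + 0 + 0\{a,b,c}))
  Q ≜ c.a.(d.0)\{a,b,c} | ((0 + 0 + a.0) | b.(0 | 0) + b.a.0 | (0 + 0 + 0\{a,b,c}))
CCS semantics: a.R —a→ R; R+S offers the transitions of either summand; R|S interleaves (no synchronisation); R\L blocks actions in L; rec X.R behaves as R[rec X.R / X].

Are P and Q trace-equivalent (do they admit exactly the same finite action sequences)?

Reachable graph of P (24 states):
  m0 = c.a.(d.0)\{a,b,c} | ((0 + 0 + a.0) | b.(0 | 0) + b.b.0 | (0 + 0 + 0\{a,b,c})) → -a-> m1, -b-> m2, -b-> m3, -c-> m4
  m1 = c.a.(d.0)\{a,b,c} | (0 | b.(0 | 0)) → -b-> m5, -c-> m6
  m2 = c.a.(d.0)\{a,b,c} | ((0 + 0 + a.0) | (0 | 0)) → -a-> m5, -c-> m7
  m3 = c.a.(d.0)\{a,b,c} | (b.0 | (0 + 0 + 0\{a,b,c})) → -b-> m8, -c-> m9
  m4 = a.(d.0)\{a,b,c} | ((0 + 0 + a.0) | b.(0 | 0) + b.b.0 | (0 + 0 + 0\{a,b,c})) → -a-> m10, -a-> m6, -b-> m7, -b-> m9
  m5 = c.a.(d.0)\{a,b,c} | (0 | (0 | 0)) → -c-> m11
  m6 = a.(d.0)\{a,b,c} | (0 | b.(0 | 0)) → -a-> m12, -b-> m11
  m7 = a.(d.0)\{a,b,c} | ((0 + 0 + a.0) | (0 | 0)) → -a-> m11, -a-> m13
  m8 = c.a.(d.0)\{a,b,c} | (0 | (0 + 0 + 0\{a,b,c})) → -c-> m14
  m9 = a.(d.0)\{a,b,c} | (b.0 | (0 + 0 + 0\{a,b,c})) → -a-> m15, -b-> m14
  m10 = (d.0)\{a,b,c} | ((0 + 0 + a.0) | b.(0 | 0) + b.b.0 | (0 + 0 + 0\{a,b,c})) → -a-> m12, -b-> m13, -b-> m15, -d-> m16
  m11 = a.(d.0)\{a,b,c} | (0 | (0 | 0)) → -a-> m17
  m12 = (d.0)\{a,b,c} | (0 | b.(0 | 0)) → -b-> m17, -d-> m18
  m13 = (d.0)\{a,b,c} | ((0 + 0 + a.0) | (0 | 0)) → -a-> m17, -d-> m19
  m14 = a.(d.0)\{a,b,c} | (0 | (0 + 0 + 0\{a,b,c})) → -a-> m20
  m15 = (d.0)\{a,b,c} | (b.0 | (0 + 0 + 0\{a,b,c})) → -b-> m20, -d-> m21
  m16 = 0\{a,b,c} | ((0 + 0 + a.0) | b.(0 | 0) + b.b.0 | (0 + 0 + 0\{a,b,c})) → -a-> m18, -b-> m19, -b-> m21
  m17 = (d.0)\{a,b,c} | (0 | (0 | 0)) → -d-> m22
  m18 = 0\{a,b,c} | (0 | b.(0 | 0)) → -b-> m22
  m19 = 0\{a,b,c} | ((0 + 0 + a.0) | (0 | 0)) → -a-> m22
  m20 = (d.0)\{a,b,c} | (0 | (0 + 0 + 0\{a,b,c})) → -d-> m23
  m21 = 0\{a,b,c} | (b.0 | (0 + 0 + 0\{a,b,c})) → -b-> m23
  m22 = 0\{a,b,c} | (0 | (0 | 0)) → (no moves)
  m23 = 0\{a,b,c} | (0 | (0 + 0 + 0\{a,b,c})) → (no moves)
Reachable graph of Q (24 states):
  n0 = c.a.(d.0)\{a,b,c} | ((0 + 0 + a.0) | b.(0 | 0) + b.a.0 | (0 + 0 + 0\{a,b,c})) → -a-> n1, -b-> n2, -b-> n3, -c-> n4
  n1 = c.a.(d.0)\{a,b,c} | (0 | b.(0 | 0)) → -b-> n5, -c-> n6
  n2 = c.a.(d.0)\{a,b,c} | ((0 + 0 + a.0) | (0 | 0)) → -a-> n5, -c-> n7
  n3 = c.a.(d.0)\{a,b,c} | (a.0 | (0 + 0 + 0\{a,b,c})) → -a-> n8, -c-> n9
  n4 = a.(d.0)\{a,b,c} | ((0 + 0 + a.0) | b.(0 | 0) + b.a.0 | (0 + 0 + 0\{a,b,c})) → -a-> n10, -a-> n6, -b-> n7, -b-> n9
  n5 = c.a.(d.0)\{a,b,c} | (0 | (0 | 0)) → -c-> n11
  n6 = a.(d.0)\{a,b,c} | (0 | b.(0 | 0)) → -a-> n12, -b-> n11
  n7 = a.(d.0)\{a,b,c} | ((0 + 0 + a.0) | (0 | 0)) → -a-> n11, -a-> n13
  n8 = c.a.(d.0)\{a,b,c} | (0 | (0 + 0 + 0\{a,b,c})) → -c-> n14
  n9 = a.(d.0)\{a,b,c} | (a.0 | (0 + 0 + 0\{a,b,c})) → -a-> n14, -a-> n15
  n10 = (d.0)\{a,b,c} | ((0 + 0 + a.0) | b.(0 | 0) + b.a.0 | (0 + 0 + 0\{a,b,c})) → -a-> n12, -b-> n13, -b-> n15, -d-> n16
  n11 = a.(d.0)\{a,b,c} | (0 | (0 | 0)) → -a-> n17
  n12 = (d.0)\{a,b,c} | (0 | b.(0 | 0)) → -b-> n17, -d-> n18
  n13 = (d.0)\{a,b,c} | ((0 + 0 + a.0) | (0 | 0)) → -a-> n17, -d-> n19
  n14 = a.(d.0)\{a,b,c} | (0 | (0 + 0 + 0\{a,b,c})) → -a-> n20
  n15 = (d.0)\{a,b,c} | (a.0 | (0 + 0 + 0\{a,b,c})) → -a-> n20, -d-> n21
  n16 = 0\{a,b,c} | ((0 + 0 + a.0) | b.(0 | 0) + b.a.0 | (0 + 0 + 0\{a,b,c})) → -a-> n18, -b-> n19, -b-> n21
  n17 = (d.0)\{a,b,c} | (0 | (0 | 0)) → -d-> n22
  n18 = 0\{a,b,c} | (0 | b.(0 | 0)) → -b-> n22
  n19 = 0\{a,b,c} | ((0 + 0 + a.0) | (0 | 0)) → -a-> n22
  n20 = (d.0)\{a,b,c} | (0 | (0 + 0 + 0\{a,b,c})) → -d-> n23
  n21 = 0\{a,b,c} | (a.0 | (0 + 0 + 0\{a,b,c})) → -a-> n23
  n22 = 0\{a,b,c} | (0 | (0 | 0)) → (no moves)
  n23 = 0\{a,b,c} | (0 | (0 + 0 + 0\{a,b,c})) → (no moves)
Executing bb from P (initial set {m0}):
  after b @ step 1: {m2, m3}
  after b @ step 2: {m8}
  — P admits the full trace.
Executing bb from Q (initial set {n0}):
  after b @ step 1: {n2, n3}
  after b @ step 2: ∅ (Q stuck)

trace-distinct — witness ⟨bb⟩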